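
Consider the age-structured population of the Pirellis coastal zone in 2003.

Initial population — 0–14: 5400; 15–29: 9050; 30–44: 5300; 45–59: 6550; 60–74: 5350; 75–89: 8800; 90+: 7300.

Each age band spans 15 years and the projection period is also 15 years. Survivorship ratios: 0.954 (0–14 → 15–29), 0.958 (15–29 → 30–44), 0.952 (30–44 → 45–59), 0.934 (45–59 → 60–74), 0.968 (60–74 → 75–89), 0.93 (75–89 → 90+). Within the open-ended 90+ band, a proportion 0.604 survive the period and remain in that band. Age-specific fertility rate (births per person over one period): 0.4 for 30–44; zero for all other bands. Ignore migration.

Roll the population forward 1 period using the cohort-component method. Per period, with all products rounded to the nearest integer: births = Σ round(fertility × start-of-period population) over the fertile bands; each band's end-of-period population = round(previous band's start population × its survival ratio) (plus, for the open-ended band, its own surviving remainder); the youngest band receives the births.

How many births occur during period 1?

2120

Numbering the bands 1..7 from youngest to oldest:
Period 1:
Births: 5300 × 0.4 = 2120
Band 2: 5400 × 0.954 = 5152
Band 3: 9050 × 0.958 = 8670
Band 4: 5300 × 0.952 = 5046
Band 5: 6550 × 0.934 = 6118
Band 6: 5350 × 0.968 = 5179
Band 7: 8800 × 0.93 + 7300 × 0.604 = 8184 + 4409 = 12593
Giving 2120 / 5152 / 8670 / 5046 / 6118 / 5179 / 12593.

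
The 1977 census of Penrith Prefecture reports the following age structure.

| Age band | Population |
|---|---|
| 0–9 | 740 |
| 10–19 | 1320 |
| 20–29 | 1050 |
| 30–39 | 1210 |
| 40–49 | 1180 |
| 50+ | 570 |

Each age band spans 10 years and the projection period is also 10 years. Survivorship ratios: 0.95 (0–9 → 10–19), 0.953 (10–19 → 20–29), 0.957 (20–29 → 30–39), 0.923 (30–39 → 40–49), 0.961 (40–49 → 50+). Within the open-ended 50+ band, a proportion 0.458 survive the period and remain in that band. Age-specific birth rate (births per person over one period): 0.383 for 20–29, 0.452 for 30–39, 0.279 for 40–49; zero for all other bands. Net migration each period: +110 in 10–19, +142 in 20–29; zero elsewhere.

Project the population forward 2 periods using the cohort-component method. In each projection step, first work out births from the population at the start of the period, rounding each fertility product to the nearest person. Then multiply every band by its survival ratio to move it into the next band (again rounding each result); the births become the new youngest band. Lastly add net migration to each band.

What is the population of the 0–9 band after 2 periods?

1302

Call the bands 1 to 6, youngest first.
[period 1]
Births: 1050 * 0.383 = 402, 1210 * 0.452 = 547, 1180 * 0.279 = 329 → total 1278
Band 2: 740 * 0.95 = 703
Band 3: 1320 * 0.953 = 1258
Band 4: 1050 * 0.957 = 1005
Band 5: 1210 * 0.923 = 1117
Band 6: 1180 * 0.961 + 570 * 0.458 = 1134 + 261 = 1395
Net migration: Band 2 + 110 → 813; Band 3 + 142 → 1400
→ [1278, 813, 1400, 1005, 1117, 1395]
[period 2]
Births: 1400 * 0.383 = 536, 1005 * 0.452 = 454, 1117 * 0.279 = 312 → total 1302
Band 2: 1278 * 0.95 = 1214
Band 3: 813 * 0.953 = 775
Band 4: 1400 * 0.957 = 1340
Band 5: 1005 * 0.923 = 928
Band 6: 1117 * 0.961 + 1395 * 0.458 = 1073 + 639 = 1712
Net migration: Band 2 + 110 → 1324; Band 3 + 142 → 917
→ [1302, 1324, 917, 1340, 928, 1712]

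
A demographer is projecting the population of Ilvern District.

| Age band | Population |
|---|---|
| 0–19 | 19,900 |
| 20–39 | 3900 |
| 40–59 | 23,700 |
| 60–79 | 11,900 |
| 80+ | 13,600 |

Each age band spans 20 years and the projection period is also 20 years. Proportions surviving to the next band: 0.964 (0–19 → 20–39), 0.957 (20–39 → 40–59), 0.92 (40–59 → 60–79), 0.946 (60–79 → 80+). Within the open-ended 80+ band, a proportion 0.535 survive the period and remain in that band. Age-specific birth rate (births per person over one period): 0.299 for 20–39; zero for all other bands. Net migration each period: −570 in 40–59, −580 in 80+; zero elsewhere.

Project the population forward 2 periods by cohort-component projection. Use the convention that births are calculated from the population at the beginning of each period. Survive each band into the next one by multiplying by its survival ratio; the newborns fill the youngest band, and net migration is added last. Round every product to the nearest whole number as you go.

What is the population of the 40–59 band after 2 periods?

Period 1.
Births: 3900 × 0.299 = 1166
20–39: 19900 × 0.964 = 19184
40–59: 3900 × 0.957 = 3732
60–79: 23700 × 0.92 = 21804
80+: 11900 × 0.946 + 13600 × 0.535 = 11257 + 7276 = 18533
Net migration: 40–59 − 570 → 3162; 80+ − 580 → 17953
Giving 1166 / 19184 / 3162 / 21804 / 17953.
Period 2.
Births: 19184 × 0.299 = 5736
20–39: 1166 × 0.964 = 1124
40–59: 19184 × 0.957 = 18359
60–79: 3162 × 0.92 = 2909
80+: 21804 × 0.946 + 17953 × 0.535 = 20627 + 9605 = 30232
Net migration: 40–59 − 570 → 17789; 80+ − 580 → 29652
Giving 5736 / 1124 / 17789 / 2909 / 29652.

17789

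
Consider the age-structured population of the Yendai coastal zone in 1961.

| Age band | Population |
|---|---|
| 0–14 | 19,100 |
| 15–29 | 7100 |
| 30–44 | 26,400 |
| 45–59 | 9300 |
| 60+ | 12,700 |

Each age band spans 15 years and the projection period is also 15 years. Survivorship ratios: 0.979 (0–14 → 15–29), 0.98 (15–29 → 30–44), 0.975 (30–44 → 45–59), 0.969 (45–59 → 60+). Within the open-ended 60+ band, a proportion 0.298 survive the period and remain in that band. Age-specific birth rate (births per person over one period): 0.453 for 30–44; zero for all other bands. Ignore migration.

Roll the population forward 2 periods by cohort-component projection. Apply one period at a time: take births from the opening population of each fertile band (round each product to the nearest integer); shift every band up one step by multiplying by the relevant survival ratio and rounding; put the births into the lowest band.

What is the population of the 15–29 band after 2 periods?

11708

— Period 1 —
Births: 26400 × 0.453 = 11959
15–29: 19100 × 0.979 = 18699
30–44: 7100 × 0.98 = 6958
45–59: 26400 × 0.975 = 25740
60+: 9300 × 0.969 + 12700 × 0.298 = 9012 + 3785 = 12797
Population now: 0–14=11959, 15–29=18699, 30–44=6958, 45–59=25740, 60+=12797
— Period 2 —
Births: 6958 × 0.453 = 3152
15–29: 11959 × 0.979 = 11708
30–44: 18699 × 0.98 = 18325
45–59: 6958 × 0.975 = 6784
60+: 25740 × 0.969 + 12797 × 0.298 = 24942 + 3814 = 28756
Population now: 0–14=3152, 15–29=11708, 30–44=18325, 45–59=6784, 60+=28756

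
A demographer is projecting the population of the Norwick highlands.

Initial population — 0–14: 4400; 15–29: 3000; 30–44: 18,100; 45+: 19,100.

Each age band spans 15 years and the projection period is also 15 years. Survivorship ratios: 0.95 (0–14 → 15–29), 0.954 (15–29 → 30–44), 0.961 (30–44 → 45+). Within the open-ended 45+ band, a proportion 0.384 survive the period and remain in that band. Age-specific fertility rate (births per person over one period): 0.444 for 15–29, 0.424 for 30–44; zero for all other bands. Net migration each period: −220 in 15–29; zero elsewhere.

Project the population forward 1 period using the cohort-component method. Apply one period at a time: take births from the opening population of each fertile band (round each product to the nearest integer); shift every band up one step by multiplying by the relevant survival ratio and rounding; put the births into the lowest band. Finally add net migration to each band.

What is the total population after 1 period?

After projecting period 1:
Births: 3000 × 0.444 = 1332  |  18100 × 0.424 = 7674 ⇒ total 9006
15–29: 4400 × 0.95 = 4180
30–44: 3000 × 0.954 = 2862
45+: 18100 × 0.961 + 19100 × 0.384 = 17394 + 7334 = 24728
Net migration: 15–29 − 220 → 3960
Giving 9006 / 3960 / 2862 / 24728.
Total after period 1: 9006 + 3960 + 2862 + 24728 = 40556

40556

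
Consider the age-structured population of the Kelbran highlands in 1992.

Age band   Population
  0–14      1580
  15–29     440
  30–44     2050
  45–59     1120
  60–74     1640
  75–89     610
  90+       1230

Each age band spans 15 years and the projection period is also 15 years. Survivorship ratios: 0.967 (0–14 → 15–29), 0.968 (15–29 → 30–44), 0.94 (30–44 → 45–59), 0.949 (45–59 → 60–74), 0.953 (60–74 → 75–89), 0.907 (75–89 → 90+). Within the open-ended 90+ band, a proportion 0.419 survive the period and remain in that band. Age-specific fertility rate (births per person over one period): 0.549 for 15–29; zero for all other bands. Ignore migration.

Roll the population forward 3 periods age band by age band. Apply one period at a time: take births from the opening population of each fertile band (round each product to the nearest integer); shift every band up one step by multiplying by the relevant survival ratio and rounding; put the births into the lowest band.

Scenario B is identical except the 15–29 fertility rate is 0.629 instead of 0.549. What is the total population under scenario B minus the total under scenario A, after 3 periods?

191

(Groups numbered youngest = 1 to oldest = 7.)
Period 1.
Births: 440 × 0.549 = 242
Group 2: 1580 × 0.967 = 1528
Group 3: 440 × 0.968 = 426
Group 4: 2050 × 0.94 = 1927
Group 5: 1120 × 0.949 = 1063
Group 6: 1640 × 0.953 = 1563
Group 7: 610 × 0.907 + 1230 × 0.419 = 553 + 515 = 1068
Population now: 0–14=242, 15–29=1528, 30–44=426, 45–59=1927, 60–74=1063, 75–89=1563, 90+=1068
Period 2.
Births: 1528 × 0.549 = 839
Group 2: 242 × 0.967 = 234
Group 3: 1528 × 0.968 = 1479
Group 4: 426 × 0.94 = 400
Group 5: 1927 × 0.949 = 1829
Group 6: 1063 × 0.953 = 1013
Group 7: 1563 × 0.907 + 1068 × 0.419 = 1418 + 447 = 1865
Population now: 0–14=839, 15–29=234, 30–44=1479, 45–59=400, 60–74=1829, 75–89=1013, 90+=1865
Period 3.
Births: 234 × 0.549 = 128
Group 2: 839 × 0.967 = 811
Group 3: 234 × 0.968 = 227
Group 4: 1479 × 0.94 = 1390
Group 5: 400 × 0.949 = 380
Group 6: 1829 × 0.953 = 1743
Group 7: 1013 × 0.907 + 1865 × 0.419 = 919 + 781 = 1700
Population now: 0–14=128, 15–29=811, 30–44=227, 45–59=1390, 60–74=380, 75–89=1743, 90+=1700
Scenario A total after 3 periods: 6379
Scenario B projection —
Period 1.
Births: 440 × 0.629 = 277
Group 2: 1580 × 0.967 = 1528
Group 3: 440 × 0.968 = 426
Group 4: 2050 × 0.94 = 1927
Group 5: 1120 × 0.949 = 1063
Group 6: 1640 × 0.953 = 1563
Group 7: 610 × 0.907 + 1230 × 0.419 = 553 + 515 = 1068
Population now: 0–14=277, 15–29=1528, 30–44=426, 45–59=1927, 60–74=1063, 75–89=1563, 90+=1068
Period 2.
Births: 1528 × 0.629 = 961
Group 2: 277 × 0.967 = 268
Group 3: 1528 × 0.968 = 1479
Group 4: 426 × 0.94 = 400
Group 5: 1927 × 0.949 = 1829
Group 6: 1063 × 0.953 = 1013
Group 7: 1563 × 0.907 + 1068 × 0.419 = 1418 + 447 = 1865
Population now: 0–14=961, 15–29=268, 30–44=1479, 45–59=400, 60–74=1829, 75–89=1013, 90+=1865
Period 3.
Births: 268 × 0.629 = 169
Group 2: 961 × 0.967 = 929
Group 3: 268 × 0.968 = 259
Group 4: 1479 × 0.94 = 1390
Group 5: 400 × 0.949 = 380
Group 6: 1829 × 0.953 = 1743
Group 7: 1013 × 0.907 + 1865 × 0.419 = 919 + 781 = 1700
Population now: 0–14=169, 15–29=929, 30–44=259, 45–59=1390, 60–74=380, 75–89=1743, 90+=1700
Scenario B total after 3 periods: 6570
Difference B − A = 6570 − 6379 = 191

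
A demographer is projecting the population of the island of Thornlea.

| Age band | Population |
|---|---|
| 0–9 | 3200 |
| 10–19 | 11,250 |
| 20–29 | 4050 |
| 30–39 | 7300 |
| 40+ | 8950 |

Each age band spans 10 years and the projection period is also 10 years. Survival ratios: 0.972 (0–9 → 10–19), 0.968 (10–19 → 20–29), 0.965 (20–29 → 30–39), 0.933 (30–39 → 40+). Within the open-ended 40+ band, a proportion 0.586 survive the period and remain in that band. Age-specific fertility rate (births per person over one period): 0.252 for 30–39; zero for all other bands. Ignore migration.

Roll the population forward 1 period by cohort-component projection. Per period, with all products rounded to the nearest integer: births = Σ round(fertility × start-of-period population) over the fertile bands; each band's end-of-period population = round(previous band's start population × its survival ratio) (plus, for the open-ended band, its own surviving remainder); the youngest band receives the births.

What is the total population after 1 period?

31804

After projecting period 1:
Births: 7300 * 0.252 = 1840
10–19: 3200 * 0.972 = 3110
20–29: 11250 * 0.968 = 10890
30–39: 4050 * 0.965 = 3908
40+: 7300 * 0.933 + 8950 * 0.586 = 6811 + 5245 = 12056
End of period: [1840, 3110, 10890, 3908, 12056]
Total after period 1: 1840 + 3110 + 10890 + 3908 + 12056 = 31804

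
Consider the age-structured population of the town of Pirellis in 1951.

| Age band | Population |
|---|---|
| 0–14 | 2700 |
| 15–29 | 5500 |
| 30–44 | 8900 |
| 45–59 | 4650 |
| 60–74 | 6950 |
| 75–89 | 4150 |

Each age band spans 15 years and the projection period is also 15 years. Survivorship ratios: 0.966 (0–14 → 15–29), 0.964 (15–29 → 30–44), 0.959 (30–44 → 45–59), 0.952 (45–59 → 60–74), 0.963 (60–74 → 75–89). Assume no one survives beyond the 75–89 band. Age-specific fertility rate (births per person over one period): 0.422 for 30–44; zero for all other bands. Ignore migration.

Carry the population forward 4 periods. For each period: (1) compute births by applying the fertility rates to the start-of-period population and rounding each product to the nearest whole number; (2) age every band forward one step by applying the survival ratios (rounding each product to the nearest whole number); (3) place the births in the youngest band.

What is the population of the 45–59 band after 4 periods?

Numbering the groups 1..6 from youngest to oldest:
Period 1:
Births: 8900 * 0.422 = 3756
Group 2: 2700 * 0.966 = 2608
Group 3: 5500 * 0.964 = 5302
Group 4: 8900 * 0.959 = 8535
Group 5: 4650 * 0.952 = 4427
Group 6: 6950 * 0.963 = 6693
Population now: 0–14=3756, 15–29=2608, 30–44=5302, 45–59=8535, 60–74=4427, 75–89=6693
Period 2:
Births: 5302 * 0.422 = 2237
Group 2: 3756 * 0.966 = 3628
Group 3: 2608 * 0.964 = 2514
Group 4: 5302 * 0.959 = 5085
Group 5: 8535 * 0.952 = 8125
Group 6: 4427 * 0.963 = 4263
Population now: 0–14=2237, 15–29=3628, 30–44=2514, 45–59=5085, 60–74=8125, 75–89=4263
Period 3:
Births: 2514 * 0.422 = 1061
Group 2: 2237 * 0.966 = 2161
Group 3: 3628 * 0.964 = 3497
Group 4: 2514 * 0.959 = 2411
Group 5: 5085 * 0.952 = 4841
Group 6: 8125 * 0.963 = 7824
Population now: 0–14=1061, 15–29=2161, 30–44=3497, 45–59=2411, 60–74=4841, 75–89=7824
Period 4:
Births: 3497 * 0.422 = 1476
Group 2: 1061 * 0.966 = 1025
Group 3: 2161 * 0.964 = 2083
Group 4: 3497 * 0.959 = 3354
Group 5: 2411 * 0.952 = 2295
Group 6: 4841 * 0.963 = 4662
Population now: 0–14=1476, 15–29=1025, 30–44=2083, 45–59=3354, 60–74=2295, 75–89=4662

3354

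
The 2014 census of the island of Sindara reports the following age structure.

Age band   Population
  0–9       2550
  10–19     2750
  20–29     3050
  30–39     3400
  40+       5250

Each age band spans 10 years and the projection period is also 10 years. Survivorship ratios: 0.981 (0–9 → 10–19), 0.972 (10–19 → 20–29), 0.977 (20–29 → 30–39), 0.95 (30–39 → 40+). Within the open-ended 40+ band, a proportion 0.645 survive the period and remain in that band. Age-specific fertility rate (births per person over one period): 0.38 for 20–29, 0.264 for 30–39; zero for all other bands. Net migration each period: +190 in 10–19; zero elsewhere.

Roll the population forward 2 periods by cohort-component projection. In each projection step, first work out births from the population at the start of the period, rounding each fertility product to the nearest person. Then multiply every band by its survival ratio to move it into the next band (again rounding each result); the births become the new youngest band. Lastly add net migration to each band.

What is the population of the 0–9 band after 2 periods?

1803

Period 1.
Births: 3050 × 0.38 = 1159, 3400 × 0.264 = 898 → 2057
10–19: 2550 × 0.981 = 2502
20–29: 2750 × 0.972 = 2673
30–39: 3050 × 0.977 = 2980
40+: 3400 × 0.95 + 5250 × 0.645 = 3230 + 3386 = 6616
Net migration: 10–19 + 190 → 2692
Giving 2057 / 2692 / 2673 / 2980 / 6616.
Period 2.
Births: 2673 × 0.38 = 1016, 2980 × 0.264 = 787 → 1803
10–19: 2057 × 0.981 = 2018
20–29: 2692 × 0.972 = 2617
30–39: 2673 × 0.977 = 2612
40+: 2980 × 0.95 + 6616 × 0.645 = 2831 + 4267 = 7098
Net migration: 10–19 + 190 → 2208
Giving 1803 / 2208 / 2617 / 2612 / 7098.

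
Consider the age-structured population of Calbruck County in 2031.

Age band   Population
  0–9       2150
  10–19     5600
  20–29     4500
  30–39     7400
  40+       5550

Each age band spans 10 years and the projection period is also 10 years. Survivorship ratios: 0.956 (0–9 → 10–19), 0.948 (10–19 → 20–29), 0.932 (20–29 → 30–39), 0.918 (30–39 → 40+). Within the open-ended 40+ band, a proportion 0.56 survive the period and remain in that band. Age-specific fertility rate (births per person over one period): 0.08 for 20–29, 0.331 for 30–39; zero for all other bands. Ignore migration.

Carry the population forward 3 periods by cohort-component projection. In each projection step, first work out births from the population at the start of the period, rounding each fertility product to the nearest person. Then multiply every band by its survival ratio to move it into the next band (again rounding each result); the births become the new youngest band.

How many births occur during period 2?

— Period 1 —
Births: 4500 × 0.08 = 360, 7400 × 0.331 = 2449 ⇒ total 2809
10–19: 2150 × 0.956 = 2055
20–29: 5600 × 0.948 = 5309
30–39: 4500 × 0.932 = 4194
40+: 7400 × 0.918 + 5550 × 0.56 = 6793 + 3108 = 9901
Population now: 0–9=2809, 10–19=2055, 20–29=5309, 30–39=4194, 40+=9901
— Period 2 —
Births: 5309 × 0.08 = 425, 4194 × 0.331 = 1388 ⇒ total 1813
10–19: 2809 × 0.956 = 2685
20–29: 2055 × 0.948 = 1948
30–39: 5309 × 0.932 = 4948
40+: 4194 × 0.918 + 9901 × 0.56 = 3850 + 5545 = 9395
Population now: 0–9=1813, 10–19=2685, 20–29=1948, 30–39=4948, 40+=9395

1813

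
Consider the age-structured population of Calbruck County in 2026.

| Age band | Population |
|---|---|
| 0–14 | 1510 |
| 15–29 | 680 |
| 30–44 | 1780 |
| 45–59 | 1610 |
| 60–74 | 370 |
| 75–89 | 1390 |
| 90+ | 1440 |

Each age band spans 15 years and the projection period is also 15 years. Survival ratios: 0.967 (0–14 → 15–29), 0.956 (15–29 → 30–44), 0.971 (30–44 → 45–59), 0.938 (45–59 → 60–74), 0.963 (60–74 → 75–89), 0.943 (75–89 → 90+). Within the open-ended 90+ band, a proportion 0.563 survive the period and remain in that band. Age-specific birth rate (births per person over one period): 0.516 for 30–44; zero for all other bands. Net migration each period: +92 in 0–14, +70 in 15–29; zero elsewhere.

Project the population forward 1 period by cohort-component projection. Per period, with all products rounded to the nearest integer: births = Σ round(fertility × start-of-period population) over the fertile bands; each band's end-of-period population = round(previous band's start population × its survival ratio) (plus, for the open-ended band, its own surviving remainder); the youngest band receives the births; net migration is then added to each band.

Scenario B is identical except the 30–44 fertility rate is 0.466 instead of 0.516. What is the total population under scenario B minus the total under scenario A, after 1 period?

-89

After projecting period 1:
Births: 1780 * 0.516 = 918
15–29: 1510 * 0.967 = 1460
30–44: 680 * 0.956 = 650
45–59: 1780 * 0.971 = 1728
60–74: 1610 * 0.938 = 1510
75–89: 370 * 0.963 = 356
90+: 1390 * 0.943 + 1440 * 0.563 = 1311 + 811 = 2122
Net migration: 0–14 + 92 → 1010; 15–29 + 70 → 1530
Giving 1010 / 1530 / 650 / 1728 / 1510 / 356 / 2122.
Scenario A total after 1 period: 8906
Scenario B projection —
After projecting period 1:
Births: 1780 * 0.466 = 829
15–29: 1510 * 0.967 = 1460
30–44: 680 * 0.956 = 650
45–59: 1780 * 0.971 = 1728
60–74: 1610 * 0.938 = 1510
75–89: 370 * 0.963 = 356
90+: 1390 * 0.943 + 1440 * 0.563 = 1311 + 811 = 2122
Net migration: 0–14 + 92 → 921; 15–29 + 70 → 1530
Giving 921 / 1530 / 650 / 1728 / 1510 / 356 / 2122.
Scenario B total after 1 period: 8817
Difference B − A = 8817 − 8906 = -89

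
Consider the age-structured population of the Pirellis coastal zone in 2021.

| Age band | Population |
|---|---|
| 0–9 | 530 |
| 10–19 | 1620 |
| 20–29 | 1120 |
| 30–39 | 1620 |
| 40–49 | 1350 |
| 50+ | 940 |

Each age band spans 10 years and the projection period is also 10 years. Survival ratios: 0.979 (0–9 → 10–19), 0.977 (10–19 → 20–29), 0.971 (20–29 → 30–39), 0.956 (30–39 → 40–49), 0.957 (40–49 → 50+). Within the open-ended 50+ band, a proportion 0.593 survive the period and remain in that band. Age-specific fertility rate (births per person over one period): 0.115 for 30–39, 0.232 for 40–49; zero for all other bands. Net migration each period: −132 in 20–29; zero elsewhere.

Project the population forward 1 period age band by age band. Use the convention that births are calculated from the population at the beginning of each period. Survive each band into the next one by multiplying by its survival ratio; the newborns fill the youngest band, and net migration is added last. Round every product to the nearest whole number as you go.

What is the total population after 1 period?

Period 1.
Births: 1620 × 0.115 = 186  |  1350 × 0.232 = 313 ⇒ total 499
10–19: 530 × 0.979 = 519
20–29: 1620 × 0.977 = 1583
30–39: 1120 × 0.971 = 1088
40–49: 1620 × 0.956 = 1549
50+: 1350 × 0.957 + 940 × 0.593 = 1292 + 557 = 1849
Net migration: 20–29 − 132 → 1451
Population now: 0–9=499, 10–19=519, 20–29=1451, 30–39=1088, 40–49=1549, 50+=1849
Total after period 1: 499 + 519 + 1451 + 1088 + 1549 + 1849 = 6955

6955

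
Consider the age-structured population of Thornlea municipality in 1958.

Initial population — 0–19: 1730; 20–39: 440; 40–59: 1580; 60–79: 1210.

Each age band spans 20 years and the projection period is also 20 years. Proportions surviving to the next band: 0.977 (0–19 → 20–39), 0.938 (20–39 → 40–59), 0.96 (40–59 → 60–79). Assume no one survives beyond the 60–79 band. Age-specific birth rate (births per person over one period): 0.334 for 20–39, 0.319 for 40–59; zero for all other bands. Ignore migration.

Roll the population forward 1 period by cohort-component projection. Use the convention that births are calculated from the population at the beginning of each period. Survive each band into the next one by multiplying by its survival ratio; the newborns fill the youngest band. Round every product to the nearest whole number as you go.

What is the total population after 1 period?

4271

Numbering the groups 1..4 from youngest to oldest:
After projecting period 1:
Births: 440 × 0.334 = 147  |  1580 × 0.319 = 504 — total 651
Group 2: 1730 × 0.977 = 1690
Group 3: 440 × 0.938 = 413
Group 4: 1580 × 0.96 = 1517
End of period: [651, 1690, 413, 1517]
Total after period 1: 651 + 1690 + 413 + 1517 = 4271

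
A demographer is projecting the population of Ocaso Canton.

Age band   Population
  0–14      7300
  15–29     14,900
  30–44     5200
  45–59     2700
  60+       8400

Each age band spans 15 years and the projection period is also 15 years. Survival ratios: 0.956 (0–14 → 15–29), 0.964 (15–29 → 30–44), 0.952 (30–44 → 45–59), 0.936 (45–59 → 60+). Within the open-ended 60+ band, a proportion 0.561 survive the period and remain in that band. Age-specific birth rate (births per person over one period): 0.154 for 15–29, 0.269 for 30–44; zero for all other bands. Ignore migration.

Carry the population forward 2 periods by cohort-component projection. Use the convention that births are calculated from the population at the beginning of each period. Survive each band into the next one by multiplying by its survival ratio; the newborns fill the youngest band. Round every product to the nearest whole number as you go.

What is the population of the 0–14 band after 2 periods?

4939

Numbering the groups 1..5 from youngest to oldest:
Period 1:
Births: 14900 × 0.154 = 2295  |  5200 × 0.269 = 1399 → total 3694
Group 2: 7300 × 0.956 = 6979
Group 3: 14900 × 0.964 = 14364
Group 4: 5200 × 0.952 = 4950
Group 5: 2700 × 0.936 + 8400 × 0.561 = 2527 + 4712 = 7239
End of period: [3694, 6979, 14364, 4950, 7239]
Period 2:
Births: 6979 × 0.154 = 1075  |  14364 × 0.269 = 3864 → total 4939
Group 2: 3694 × 0.956 = 3531
Group 3: 6979 × 0.964 = 6728
Group 4: 14364 × 0.952 = 13675
Group 5: 4950 × 0.936 + 7239 × 0.561 = 4633 + 4061 = 8694
End of period: [4939, 3531, 6728, 13675, 8694]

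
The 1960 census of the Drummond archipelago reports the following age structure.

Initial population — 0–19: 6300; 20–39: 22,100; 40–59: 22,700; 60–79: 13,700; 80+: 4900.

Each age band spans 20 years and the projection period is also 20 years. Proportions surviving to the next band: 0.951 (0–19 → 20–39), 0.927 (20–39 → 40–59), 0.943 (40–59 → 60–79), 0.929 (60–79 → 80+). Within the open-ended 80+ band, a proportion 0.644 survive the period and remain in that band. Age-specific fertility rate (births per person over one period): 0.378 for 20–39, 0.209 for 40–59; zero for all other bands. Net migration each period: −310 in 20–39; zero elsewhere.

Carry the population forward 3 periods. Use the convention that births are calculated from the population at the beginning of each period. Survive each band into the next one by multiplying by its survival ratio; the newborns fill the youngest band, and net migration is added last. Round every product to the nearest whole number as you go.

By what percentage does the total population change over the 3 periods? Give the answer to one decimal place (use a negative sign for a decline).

-6.7

[period 1]
Births: 22100 × 0.378 = 8354, 22700 × 0.209 = 4744 → total 13098
20–39: 6300 × 0.951 = 5991
40–59: 22100 × 0.927 = 20487
60–79: 22700 × 0.943 = 21406
80+: 13700 × 0.929 + 4900 × 0.644 = 12727 + 3156 = 15883
Net migration: 20–39 − 310 → 5681
End of period: [13098, 5681, 20487, 21406, 15883]
[period 2]
Births: 5681 × 0.378 = 2147, 20487 × 0.209 = 4282 → total 6429
20–39: 13098 × 0.951 = 12456
40–59: 5681 × 0.927 = 5266
60–79: 20487 × 0.943 = 19319
80+: 21406 × 0.929 + 15883 × 0.644 = 19886 + 10229 = 30115
Net migration: 20–39 − 310 → 12146
End of period: [6429, 12146, 5266, 19319, 30115]
[period 3]
Births: 12146 × 0.378 = 4591, 5266 × 0.209 = 1101 → total 5692
20–39: 6429 × 0.951 = 6114
40–59: 12146 × 0.927 = 11259
60–79: 5266 × 0.943 = 4966
80+: 19319 × 0.929 + 30115 × 0.644 = 17947 + 19394 = 37341
Net migration: 20–39 − 310 → 5804
End of period: [5692, 5804, 11259, 4966, 37341]
Total: 69700 → 65062; change = -4638; percentage change = -6.7%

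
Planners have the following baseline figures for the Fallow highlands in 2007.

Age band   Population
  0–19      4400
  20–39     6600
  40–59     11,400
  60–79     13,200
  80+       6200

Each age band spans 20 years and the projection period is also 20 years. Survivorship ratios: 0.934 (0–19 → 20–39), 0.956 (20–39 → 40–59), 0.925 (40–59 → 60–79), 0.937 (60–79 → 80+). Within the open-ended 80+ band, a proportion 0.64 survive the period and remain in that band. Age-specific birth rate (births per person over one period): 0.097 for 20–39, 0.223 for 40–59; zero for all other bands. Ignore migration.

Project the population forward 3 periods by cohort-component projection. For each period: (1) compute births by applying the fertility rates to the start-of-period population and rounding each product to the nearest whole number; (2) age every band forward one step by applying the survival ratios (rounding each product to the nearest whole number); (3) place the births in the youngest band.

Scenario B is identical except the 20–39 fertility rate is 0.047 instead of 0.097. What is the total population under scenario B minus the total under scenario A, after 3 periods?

-650

— Period 1 —
Births: 6600 × 0.097 = 640 ; 11400 × 0.223 = 2542 → 3182
20–39: 4400 × 0.934 = 4110
40–59: 6600 × 0.956 = 6310
60–79: 11400 × 0.925 = 10545
80+: 13200 × 0.937 + 6200 × 0.64 = 12368 + 3968 = 16336
Population now: 0–19=3182, 20–39=4110, 40–59=6310, 60–79=10545, 80+=16336
— Period 2 —
Births: 4110 × 0.097 = 399 ; 6310 × 0.223 = 1407 → 1806
20–39: 3182 × 0.934 = 2972
40–59: 4110 × 0.956 = 3929
60–79: 6310 × 0.925 = 5837
80+: 10545 × 0.937 + 16336 × 0.64 = 9881 + 10455 = 20336
Population now: 0–19=1806, 20–39=2972, 40–59=3929, 60–79=5837, 80+=20336
— Period 3 —
Births: 2972 × 0.097 = 288 ; 3929 × 0.223 = 876 → 1164
20–39: 1806 × 0.934 = 1687
40–59: 2972 × 0.956 = 2841
60–79: 3929 × 0.925 = 3634
80+: 5837 × 0.937 + 20336 × 0.64 = 5469 + 13015 = 18484
Population now: 0–19=1164, 20–39=1687, 40–59=2841, 60–79=3634, 80+=18484
Scenario A total after 3 periods: 27810
Scenario B projection —
— Period 1 —
Births: 6600 × 0.047 = 310 ; 11400 × 0.223 = 2542 → 2852
20–39: 4400 × 0.934 = 4110
40–59: 6600 × 0.956 = 6310
60–79: 11400 × 0.925 = 10545
80+: 13200 × 0.937 + 6200 × 0.64 = 12368 + 3968 = 16336
Population now: 0–19=2852, 20–39=4110, 40–59=6310, 60–79=10545, 80+=16336
— Period 2 —
Births: 4110 × 0.047 = 193 ; 6310 × 0.223 = 1407 → 1600
20–39: 2852 × 0.934 = 2664
40–59: 4110 × 0.956 = 3929
60–79: 6310 × 0.925 = 5837
80+: 10545 × 0.937 + 16336 × 0.64 = 9881 + 10455 = 20336
Population now: 0–19=1600, 20–39=2664, 40–59=3929, 60–79=5837, 80+=20336
— Period 3 —
Births: 2664 × 0.047 = 125 ; 3929 × 0.223 = 876 → 1001
20–39: 1600 × 0.934 = 1494
40–59: 2664 × 0.956 = 2547
60–79: 3929 × 0.925 = 3634
80+: 5837 × 0.937 + 20336 × 0.64 = 5469 + 13015 = 18484
Population now: 0–19=1001, 20–39=1494, 40–59=2547, 60–79=3634, 80+=18484
Scenario B total after 3 periods: 27160
Difference B − A = 27160 − 27810 = -650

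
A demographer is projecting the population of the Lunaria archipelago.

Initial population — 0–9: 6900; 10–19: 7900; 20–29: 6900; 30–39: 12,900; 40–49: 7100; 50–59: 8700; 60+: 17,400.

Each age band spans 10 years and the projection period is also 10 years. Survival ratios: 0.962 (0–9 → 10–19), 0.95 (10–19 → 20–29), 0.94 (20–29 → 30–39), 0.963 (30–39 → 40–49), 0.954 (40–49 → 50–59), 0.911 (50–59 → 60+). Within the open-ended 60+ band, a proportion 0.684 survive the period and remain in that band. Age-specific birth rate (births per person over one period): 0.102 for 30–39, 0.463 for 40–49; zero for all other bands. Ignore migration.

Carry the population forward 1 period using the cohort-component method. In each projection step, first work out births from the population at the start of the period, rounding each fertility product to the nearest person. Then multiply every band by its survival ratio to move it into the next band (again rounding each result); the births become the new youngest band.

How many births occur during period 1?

4603

Numbering the groups 1..7 from youngest to oldest:
Period 1.
Births: 12900 × 0.102 = 1316 ; 7100 × 0.463 = 3287 — total 4603
Group 2: 6900 × 0.962 = 6638
Group 3: 7900 × 0.95 = 7505
Group 4: 6900 × 0.94 = 6486
Group 5: 12900 × 0.963 = 12423
Group 6: 7100 × 0.954 = 6773
Group 7: 8700 × 0.911 + 17400 × 0.684 = 7926 + 11902 = 19828
End of period: [4603, 6638, 7505, 6486, 12423, 6773, 19828]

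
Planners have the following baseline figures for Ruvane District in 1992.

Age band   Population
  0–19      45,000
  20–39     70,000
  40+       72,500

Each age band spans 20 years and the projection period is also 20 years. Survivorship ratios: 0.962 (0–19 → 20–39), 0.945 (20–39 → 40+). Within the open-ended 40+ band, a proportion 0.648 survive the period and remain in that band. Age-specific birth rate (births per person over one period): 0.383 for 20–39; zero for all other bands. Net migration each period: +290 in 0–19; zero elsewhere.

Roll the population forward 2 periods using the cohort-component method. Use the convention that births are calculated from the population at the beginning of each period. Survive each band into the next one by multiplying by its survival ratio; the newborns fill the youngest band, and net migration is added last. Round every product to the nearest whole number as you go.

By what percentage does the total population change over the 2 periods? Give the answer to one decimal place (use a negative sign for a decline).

[period 1]
Births: 70000 * 0.383 = 26810
20–39: 45000 * 0.962 = 43290
40+: 70000 * 0.945 + 72500 * 0.648 = 66150 + 46980 = 113130
Net migration: 0–19 + 290 → 27100
Population now: 0–19=27100, 20–39=43290, 40+=113130
[period 2]
Births: 43290 * 0.383 = 16580
20–39: 27100 * 0.962 = 26070
40+: 43290 * 0.945 + 113130 * 0.648 = 40909 + 73308 = 114217
Net migration: 0–19 + 290 → 16870
Population now: 0–19=16870, 20–39=26070, 40+=114217
Total: 187500 → 157157; change = -30343; percentage change = -16.2%

-16.2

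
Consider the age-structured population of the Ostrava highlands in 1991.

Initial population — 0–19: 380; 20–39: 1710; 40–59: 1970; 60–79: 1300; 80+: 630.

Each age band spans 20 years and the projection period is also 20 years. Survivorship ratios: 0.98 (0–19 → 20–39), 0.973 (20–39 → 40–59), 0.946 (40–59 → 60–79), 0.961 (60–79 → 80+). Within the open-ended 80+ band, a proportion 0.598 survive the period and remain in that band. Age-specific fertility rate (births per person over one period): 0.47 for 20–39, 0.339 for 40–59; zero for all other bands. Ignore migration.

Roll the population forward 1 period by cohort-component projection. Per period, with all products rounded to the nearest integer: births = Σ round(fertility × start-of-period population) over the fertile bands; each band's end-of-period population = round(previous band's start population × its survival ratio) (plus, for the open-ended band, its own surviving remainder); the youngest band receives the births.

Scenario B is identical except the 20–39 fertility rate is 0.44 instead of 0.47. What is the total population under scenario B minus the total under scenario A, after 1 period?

-52

After projecting period 1:
Births: 1710 × 0.47 = 804 ; 1970 × 0.339 = 668 → 1472
20–39: 380 × 0.98 = 372
40–59: 1710 × 0.973 = 1664
60–79: 1970 × 0.946 = 1864
80+: 1300 × 0.961 + 630 × 0.598 = 1249 + 377 = 1626
Population now: 0–19=1472, 20–39=372, 40–59=1664, 60–79=1864, 80+=1626
Scenario A total after 1 period: 6998
Scenario B projection —
After projecting period 1:
Births: 1710 × 0.44 = 752 ; 1970 × 0.339 = 668 → 1420
20–39: 380 × 0.98 = 372
40–59: 1710 × 0.973 = 1664
60–79: 1970 × 0.946 = 1864
80+: 1300 × 0.961 + 630 × 0.598 = 1249 + 377 = 1626
Population now: 0–19=1420, 20–39=372, 40–59=1664, 60–79=1864, 80+=1626
Scenario B total after 1 period: 6946
Difference B − A = 6946 − 6998 = -52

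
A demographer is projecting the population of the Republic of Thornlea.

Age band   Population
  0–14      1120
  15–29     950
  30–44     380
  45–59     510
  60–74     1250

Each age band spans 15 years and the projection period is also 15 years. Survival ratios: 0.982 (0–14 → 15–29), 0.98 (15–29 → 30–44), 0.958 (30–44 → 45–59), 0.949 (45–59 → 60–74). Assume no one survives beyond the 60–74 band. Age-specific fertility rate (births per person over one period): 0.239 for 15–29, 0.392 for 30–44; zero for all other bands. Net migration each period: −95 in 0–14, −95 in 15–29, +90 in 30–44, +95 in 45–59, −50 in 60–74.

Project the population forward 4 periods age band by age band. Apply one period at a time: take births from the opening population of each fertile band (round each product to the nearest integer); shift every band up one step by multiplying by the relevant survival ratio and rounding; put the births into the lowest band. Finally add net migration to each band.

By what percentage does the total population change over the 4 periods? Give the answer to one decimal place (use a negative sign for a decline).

Period 1:
Births: 950 × 0.239 = 227, 380 × 0.392 = 149 → total 376
15–29: 1120 × 0.982 = 1100
30–44: 950 × 0.98 = 931
45–59: 380 × 0.958 = 364
60–74: 510 × 0.949 = 484
Net migration: 0–14 − 95 → 281; 15–29 − 95 → 1005; 30–44 + 90 → 1021; 45–59 + 95 → 459; 60–74 − 50 → 434
→ [281, 1005, 1021, 459, 434]
Period 2:
Births: 1005 × 0.239 = 240, 1021 × 0.392 = 400 → total 640
15–29: 281 × 0.982 = 276
30–44: 1005 × 0.98 = 985
45–59: 1021 × 0.958 = 978
60–74: 459 × 0.949 = 436
Net migration: 0–14 − 95 → 545; 15–29 − 95 → 181; 30–44 + 90 → 1075; 45–59 + 95 → 1073; 60–74 − 50 → 386
→ [545, 181, 1075, 1073, 386]
Period 3:
Births: 181 × 0.239 = 43, 1075 × 0.392 = 421 → total 464
15–29: 545 × 0.982 = 535
30–44: 181 × 0.98 = 177
45–59: 1075 × 0.958 = 1030
60–74: 1073 × 0.949 = 1018
Net migration: 0–14 − 95 → 369; 15–29 − 95 → 440; 30–44 + 90 → 267; 45–59 + 95 → 1125; 60–74 − 50 → 968
→ [369, 440, 267, 1125, 968]
Period 4:
Births: 440 × 0.239 = 105, 267 × 0.392 = 105 → total 210
15–29: 369 × 0.982 = 362
30–44: 440 × 0.98 = 431
45–59: 267 × 0.958 = 256
60–74: 1125 × 0.949 = 1068
Net migration: 0–14 − 95 → 115; 15–29 − 95 → 267; 30–44 + 90 → 521; 45–59 + 95 → 351; 60–74 − 50 → 1018
→ [115, 267, 521, 351, 1018]
Total: 4210 → 2272; change = -1938; percentage change = -46.0%

-46.0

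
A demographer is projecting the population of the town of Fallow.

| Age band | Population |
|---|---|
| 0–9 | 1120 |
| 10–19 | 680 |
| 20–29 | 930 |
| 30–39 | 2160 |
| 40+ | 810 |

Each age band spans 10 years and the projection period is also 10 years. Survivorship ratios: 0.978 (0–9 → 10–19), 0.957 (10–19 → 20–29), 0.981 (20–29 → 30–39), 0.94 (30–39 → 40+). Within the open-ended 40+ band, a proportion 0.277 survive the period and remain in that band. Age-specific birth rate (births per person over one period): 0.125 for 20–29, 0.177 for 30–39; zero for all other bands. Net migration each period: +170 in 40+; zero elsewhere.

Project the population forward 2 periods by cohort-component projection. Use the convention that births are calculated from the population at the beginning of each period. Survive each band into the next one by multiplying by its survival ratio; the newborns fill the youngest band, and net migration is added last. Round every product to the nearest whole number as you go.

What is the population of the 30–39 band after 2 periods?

639

(Groups numbered youngest = 1 to oldest = 5.)
Period 1.
Births: 930 × 0.125 = 116  |  2160 × 0.177 = 382 — total 498
Group 2: 1120 × 0.978 = 1095
Group 3: 680 × 0.957 = 651
Group 4: 930 × 0.981 = 912
Group 5: 2160 × 0.94 + 810 × 0.277 = 2030 + 224 = 2254
Net migration: Group 5 + 170 → 2424
→ [498, 1095, 651, 912, 2424]
Period 2.
Births: 651 × 0.125 = 81  |  912 × 0.177 = 161 — total 242
Group 2: 498 × 0.978 = 487
Group 3: 1095 × 0.957 = 1048
Group 4: 651 × 0.981 = 639
Group 5: 912 × 0.94 + 2424 × 0.277 = 857 + 671 = 1528
Net migration: Group 5 + 170 → 1698
→ [242, 487, 1048, 639, 1698]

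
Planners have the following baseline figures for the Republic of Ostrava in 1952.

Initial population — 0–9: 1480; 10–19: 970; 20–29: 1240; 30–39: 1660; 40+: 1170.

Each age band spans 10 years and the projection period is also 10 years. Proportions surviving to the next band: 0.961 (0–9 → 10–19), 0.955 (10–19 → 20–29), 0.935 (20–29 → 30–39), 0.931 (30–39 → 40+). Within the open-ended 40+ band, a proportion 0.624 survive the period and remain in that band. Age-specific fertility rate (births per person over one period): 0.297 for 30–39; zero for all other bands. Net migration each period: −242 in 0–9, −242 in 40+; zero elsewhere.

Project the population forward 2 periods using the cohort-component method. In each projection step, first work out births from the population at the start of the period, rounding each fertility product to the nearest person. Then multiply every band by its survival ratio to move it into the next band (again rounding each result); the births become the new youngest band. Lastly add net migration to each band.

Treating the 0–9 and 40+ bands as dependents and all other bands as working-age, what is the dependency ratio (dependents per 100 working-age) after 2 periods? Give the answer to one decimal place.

Call the bands 1 to 5, youngest first.
Period 1.
Births: 1660 × 0.297 = 493
Band 2: 1480 × 0.961 = 1422
Band 3: 970 × 0.955 = 926
Band 4: 1240 × 0.935 = 1159
Band 5: 1660 × 0.931 + 1170 × 0.624 = 1545 + 730 = 2275
Net migration: Band 1 − 242 → 251; Band 5 − 242 → 2033
End of period: [251, 1422, 926, 1159, 2033]
Period 2.
Births: 1159 × 0.297 = 344
Band 2: 251 × 0.961 = 241
Band 3: 1422 × 0.955 = 1358
Band 4: 926 × 0.935 = 866
Band 5: 1159 × 0.931 + 2033 × 0.624 = 1079 + 1269 = 2348
Net migration: Band 1 − 242 → 102; Band 5 − 242 → 2106
End of period: [102, 241, 1358, 866, 2106]
Dependents (band 0–9 + band 40+) = 102 + 2106 = 2208; working-age = 2465; ratio = 2208/2465 × 100 = 89.6

89.6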